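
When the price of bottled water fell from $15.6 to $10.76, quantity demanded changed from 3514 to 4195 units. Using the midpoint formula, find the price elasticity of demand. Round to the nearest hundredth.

-0.48

%ΔQ = (4195 − 3514)/[(3514 + 4195)/2] = 681/3854.5 ≈ 0.1767.
%ΔP = (10.76 − 15.6)/[(15.6 + 10.76)/2] = -4.84/13.18 ≈ -0.3672.
Arc elasticity E = %ΔQ/%ΔP ≈ 0.1767/-0.3672 ≈ -0.48.
|E| < 1: demand is inelastic over this range.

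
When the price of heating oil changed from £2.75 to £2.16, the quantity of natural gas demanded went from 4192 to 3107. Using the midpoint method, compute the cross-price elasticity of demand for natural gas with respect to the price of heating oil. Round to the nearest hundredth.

%ΔQ_x = (3107 − 4192)/[(4192+3107)/2] = -1085/3649.5 ≈ -0.2973.
%ΔP_y = (2.16 − 2.75)/[(2.75+2.16)/2] ≈ -0.2403.
E_xy = -0.2973/-0.2403 ≈ 1.24.
E_xy > 0, so natural gas and heating oil are substitutes.

1.24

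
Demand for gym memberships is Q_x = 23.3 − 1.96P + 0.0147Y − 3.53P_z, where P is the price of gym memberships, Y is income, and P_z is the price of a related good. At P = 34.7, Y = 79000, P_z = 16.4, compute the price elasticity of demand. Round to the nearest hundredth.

-0.06

At the given point, Q_x = 23.3 − 1.96(34.7) + 0.0147(79000) − 3.53(16.4) = 23.3 − 68.012 + 1161.3 − 57.892 = 1058.696.
∂Q_x/∂P = −1.96, so E_p = (−1.96)·(34.7/1058.696) ≈ -0.06.
|E_p| < 1: demand is inelastic.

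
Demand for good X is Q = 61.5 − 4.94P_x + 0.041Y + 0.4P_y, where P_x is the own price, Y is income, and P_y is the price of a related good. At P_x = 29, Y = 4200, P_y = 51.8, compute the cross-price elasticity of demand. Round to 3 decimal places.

0.186

Substituting, Q = 61.5 − 4.94(29) + 0.041(4200) + 0.4(51.8) = 61.5 − 143.26 + 172.2 + 20.72 = 111.16.
∂Q/∂P_y = +0.4, so E_xy = 0.4·(51.8/111.16) ≈ 0.186.
E_xy > 0: the goods are substitutes.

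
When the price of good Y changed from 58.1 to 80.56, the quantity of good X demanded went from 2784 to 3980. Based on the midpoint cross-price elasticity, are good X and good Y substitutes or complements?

substitutes

%ΔQ_x = (3980 − 2784)/[(2784+3980)/2] = 1196/3382 ≈ 0.3536.
%ΔP_y = (80.56 − 58.1)/[(58.1+80.56)/2] ≈ 0.3240.
E_xy = 0.3536/0.3240 ≈ 1.092.
E_xy > 0, so the goods are substitutes.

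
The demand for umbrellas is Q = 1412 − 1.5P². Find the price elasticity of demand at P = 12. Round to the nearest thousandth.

At P = 12, Q = 1196.
dQ/dP = −2·1.5·P = −36.
Point elasticity E = (dQ/dP)·(P/Q) = -36 × 12/1196 ≈ -0.361.
|E| < 1, so demand is inelastic at this price.

-0.361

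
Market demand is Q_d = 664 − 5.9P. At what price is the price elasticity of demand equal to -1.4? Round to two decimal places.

65.65

Set −bP/(a − bP) = −1.4 ⇒ bP = 1.4(a − bP) ⇒ bP(1+1.4) = 1.4·a.
P = 1.4·664/(5.9·2.4) ≈ 65.65.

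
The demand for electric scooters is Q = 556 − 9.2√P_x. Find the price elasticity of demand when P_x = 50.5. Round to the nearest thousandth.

-0.067

At P_x = 50.5, Q = 490.6217.
dQ/dP_x = −9.2/(2√P_x) = −9.2/(2·7.1063).
Point elasticity E = (dQ/dP_x)·(P_x/Q) = -0.6473 × 50.5/490.6217 ≈ -0.067.
|E| < 1, so demand is inelastic at this price.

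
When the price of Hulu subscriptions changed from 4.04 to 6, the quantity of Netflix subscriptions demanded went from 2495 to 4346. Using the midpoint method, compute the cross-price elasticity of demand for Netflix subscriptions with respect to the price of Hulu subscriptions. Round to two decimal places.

%ΔQ_x = (4346 − 2495)/[(2495+4346)/2] = 1851/3420.5 ≈ 0.5411.
%ΔP_y = (6 − 4.04)/[(4.04+6)/2] ≈ 0.3904.
E_xy = 0.5411/0.3904 ≈ 1.39.
E_xy > 0, so Netflix subscriptions and Hulu subscriptions are substitutes.

1.39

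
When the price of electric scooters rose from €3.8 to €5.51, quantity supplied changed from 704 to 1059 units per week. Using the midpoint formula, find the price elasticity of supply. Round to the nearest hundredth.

1.10

%ΔQ = (1059 − 704)/[(704 + 1059)/2] = 355/881.5 ≈ 0.4027.
%ΔP = (5.51 − 3.8)/[(3.8 + 5.51)/2] = 1.71/4.655 ≈ 0.3673.
Arc elasticity E = %ΔQ/%ΔP ≈ 0.4027/0.3673 ≈ 1.10.
|E| > 1: supply is elastic over this range.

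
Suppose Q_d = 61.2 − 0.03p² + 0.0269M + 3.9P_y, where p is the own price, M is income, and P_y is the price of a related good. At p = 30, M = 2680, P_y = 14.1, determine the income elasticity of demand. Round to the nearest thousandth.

0.447

Q_d = 61.2 − 0.03(30)² + 0.0269(2680) + 3.9(14.1) = 61.2 − 27 + 72.092 + 54.99 = 161.282.
∂Q_d/∂M = +0.0269, so E_I = 0.0269·(2680/161.282) ≈ 0.447.
E_I ∈ (0,1): normal good (necessity).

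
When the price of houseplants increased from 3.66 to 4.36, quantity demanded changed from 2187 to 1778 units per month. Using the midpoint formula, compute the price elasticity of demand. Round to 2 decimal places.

-1.18

%Δq = (1778 − 2187)/[(2187 + 1778)/2] = -409/1982.5 ≈ -0.2063.
%Δp = (4.36 − 3.66)/[(3.66 + 4.36)/2] = 0.7/4.01 ≈ 0.1746.
Arc elasticity E = %Δq/%Δp ≈ -0.2063/0.1746 ≈ -1.18.
|E| > 1: demand is elastic over this range.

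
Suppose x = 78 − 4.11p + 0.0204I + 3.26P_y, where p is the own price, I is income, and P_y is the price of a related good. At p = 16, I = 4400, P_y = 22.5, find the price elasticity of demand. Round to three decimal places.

Evaluating quantity at (p, I, P_y) gives x = 78 − 4.11(16) + 0.0204(4400) + 3.26(22.5) = 78 − 65.76 + 89.76 + 73.35 = 175.35.
∂x/∂p = −4.11, so E_p = (−4.11)·(16/175.35) ≈ -0.375.
|E_p| < 1: demand is inelastic.

-0.375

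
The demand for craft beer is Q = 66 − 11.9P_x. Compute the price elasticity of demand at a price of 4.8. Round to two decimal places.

At P_x = 4.8, Q = 8.88.
dQ/dP_x = −11.9.
Point elasticity E = (dQ/dP_x)·(P_x/Q) = -11.9 × 4.8/8.88 ≈ -6.43.
|E| > 1, so demand is elastic at this price.

-6.43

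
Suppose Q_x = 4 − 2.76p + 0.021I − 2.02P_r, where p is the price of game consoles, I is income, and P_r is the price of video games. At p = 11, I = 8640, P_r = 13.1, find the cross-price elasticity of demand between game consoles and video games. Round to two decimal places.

Substituting, Q_x = 4 − 2.76(11) + 0.021(8640) − 2.02(13.1) = 4 − 30.36 + 181.44 − 26.462 = 128.618.
∂Q_x/∂P_r = −2.02, so E_xy = -2.02·(13.1/128.618) ≈ -0.21.
E_xy < 0: the goods are complements.

-0.21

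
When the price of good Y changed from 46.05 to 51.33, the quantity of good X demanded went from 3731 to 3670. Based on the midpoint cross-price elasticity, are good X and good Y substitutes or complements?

%ΔQ_x = (3670 − 3731)/[(3731+3670)/2] = -61/3700.5 ≈ -0.0165.
%ΔP_y = (51.33 − 46.05)/[(46.05+51.33)/2] ≈ 0.1084.
E_xy = -0.0165/0.1084 ≈ -0.152.
E_xy < 0, so the goods are complements.

complements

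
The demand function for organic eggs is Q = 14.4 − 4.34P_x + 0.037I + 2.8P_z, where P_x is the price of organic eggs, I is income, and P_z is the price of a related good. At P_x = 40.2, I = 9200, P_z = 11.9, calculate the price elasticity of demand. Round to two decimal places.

-0.82

First evaluate Q: 14.4 − 4.34(40.2) + 0.037(9200) + 2.8(11.9) = 14.4 − 174.468 + 340.4 + 33.32 = 213.652.
∂Q/∂P_x = −4.34, so E_p = (−4.34)·(40.2/213.652) ≈ -0.82.
|E_p| < 1: demand is inelastic.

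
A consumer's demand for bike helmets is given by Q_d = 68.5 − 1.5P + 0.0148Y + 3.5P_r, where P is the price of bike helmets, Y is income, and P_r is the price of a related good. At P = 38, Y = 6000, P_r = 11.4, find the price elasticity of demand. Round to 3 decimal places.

-0.407

First evaluate Q_d: 68.5 − 1.5(38) + 0.0148(6000) + 3.5(11.4) = 68.5 − 57 + 88.8 + 39.9 = 140.2.
∂Q_d/∂P = −1.5, so E_p = (−1.5)·(38/140.2) ≈ -0.407.
|E_p| < 1: demand is inelastic.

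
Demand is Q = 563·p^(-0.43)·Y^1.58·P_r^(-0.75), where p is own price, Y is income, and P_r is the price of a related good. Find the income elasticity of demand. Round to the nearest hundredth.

1.58

For a Cobb–Douglas (constant-elasticity) form Q = A·Y^α·…, the elasticity with respect to Y equals the exponent α at every point.
Here the exponent on Y is 1.58, so the income elasticity of demand is 1.58.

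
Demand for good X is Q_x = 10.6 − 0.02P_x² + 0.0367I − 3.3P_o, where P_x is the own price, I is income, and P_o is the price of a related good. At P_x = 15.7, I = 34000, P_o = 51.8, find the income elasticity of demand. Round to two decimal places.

At the given point, Q_x = 10.6 − 0.02(15.7)² + 0.0367(34000) − 3.3(51.8) = 10.6 − 4.9298 + 1247.8 − 170.94 = 1082.5302.
∂Q_x/∂I = +0.0367, so E_I = 0.0367·(34000/1082.5302) ≈ 1.15.
E_I > 1: normal good (luxury).

1.15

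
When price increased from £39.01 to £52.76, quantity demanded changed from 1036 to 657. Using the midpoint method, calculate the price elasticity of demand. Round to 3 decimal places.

%ΔQ = (657 − 1036)/[(1036 + 657)/2] = -379/846.5 ≈ -0.4477.
%ΔP = (52.76 − 39.01)/[(39.01 + 52.76)/2] = 13.75/45.885 ≈ 0.2997.
Arc elasticity E = %ΔQ/%ΔP ≈ -0.4477/0.2997 ≈ -1.494.
|E| > 1: demand is elastic over this range.

-1.494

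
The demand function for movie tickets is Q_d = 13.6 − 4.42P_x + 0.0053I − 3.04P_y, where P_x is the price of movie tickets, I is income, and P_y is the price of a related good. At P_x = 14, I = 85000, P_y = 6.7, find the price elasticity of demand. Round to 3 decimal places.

-0.162

At the given point, Q_d = 13.6 − 4.42(14) + 0.0053(85000) − 3.04(6.7) = 13.6 − 61.88 + 450.5 − 20.368 = 381.852.
∂Q_d/∂P_x = −4.42, so E_p = (−4.42)·(14/381.852) ≈ -0.162.
|E_p| < 1: demand is inelastic.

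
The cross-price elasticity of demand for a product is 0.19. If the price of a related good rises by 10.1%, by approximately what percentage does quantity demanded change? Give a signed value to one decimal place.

1.9

%ΔQ ≈ E × %ΔP_y = (0.19) × (10.1%) ≈ 1.9%.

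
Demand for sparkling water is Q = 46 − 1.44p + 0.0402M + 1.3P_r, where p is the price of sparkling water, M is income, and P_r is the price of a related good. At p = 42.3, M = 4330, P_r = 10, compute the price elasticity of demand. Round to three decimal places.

-0.354

Evaluating quantity at (p, M, P_r) gives Q = 46 − 1.44(42.3) + 0.0402(4330) + 1.3(10) = 46 − 60.912 + 174.066 + 13 = 172.154.
∂Q/∂p = −1.44, so E_p = (−1.44)·(42.3/172.154) ≈ -0.354.
|E_p| < 1: demand is inelastic.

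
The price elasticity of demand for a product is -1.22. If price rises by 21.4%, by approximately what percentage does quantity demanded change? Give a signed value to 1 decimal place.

%ΔQ ≈ E × %ΔP = (-1.22) × (21.4%) ≈ -26.1%.

-26.1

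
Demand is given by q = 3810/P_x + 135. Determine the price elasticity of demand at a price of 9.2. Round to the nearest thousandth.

At P_x = 9.2, q = 549.1304.
dq/dP_x = −3810/P_x² = −45.0142.
Point elasticity E = (dq/dP_x)·(P_x/q) = -45.0142 × 9.2/549.1304 ≈ -0.754.
|E| < 1, so demand is inelastic at this price.

-0.754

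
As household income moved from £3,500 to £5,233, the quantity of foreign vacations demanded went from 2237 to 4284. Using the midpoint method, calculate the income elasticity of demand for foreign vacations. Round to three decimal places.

1.582

%ΔQ = (4284 − 2237)/[(2237+4284)/2] = 2047/3260.5 ≈ 0.6278.
%ΔI = (5,233 − 3,500)/[(3,500+5,233)/2] = 1733/4366.5 ≈ 0.3969.
E_I = %ΔQ/%ΔI ≈ 1.582.
E_I > 1: normal good (luxury).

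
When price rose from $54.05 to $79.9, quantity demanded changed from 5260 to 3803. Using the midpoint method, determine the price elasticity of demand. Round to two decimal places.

-0.83

%ΔQ = (3803 − 5260)/[(5260 + 3803)/2] = -1457/4531.5 ≈ -0.3215.
%Δp = (79.9 − 54.05)/[(54.05 + 79.9)/2] = 25.85/66.975 ≈ 0.3860.
Arc elasticity E = %ΔQ/%Δp ≈ -0.3215/0.3860 ≈ -0.83.
|E| < 1: demand is inelastic over this range.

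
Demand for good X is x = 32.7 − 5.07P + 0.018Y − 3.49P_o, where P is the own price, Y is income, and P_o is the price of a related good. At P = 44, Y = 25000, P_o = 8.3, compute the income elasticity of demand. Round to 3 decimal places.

1.951

First evaluate x: 32.7 − 5.07(44) + 0.018(25000) − 3.49(8.3) = 32.7 − 223.08 + 450 − 28.967 = 230.653.
∂x/∂Y = +0.018, so E_I = 0.018·(25000/230.653) ≈ 1.951.
E_I > 1: normal good (luxury).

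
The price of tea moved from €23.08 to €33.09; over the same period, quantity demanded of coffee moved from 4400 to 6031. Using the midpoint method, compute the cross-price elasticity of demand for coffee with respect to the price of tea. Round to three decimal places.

0.877

%ΔQ_x = (6031 − 4400)/[(4400+6031)/2] = 1631/5215.5 ≈ 0.3127.
%ΔP_y = (33.09 − 23.08)/[(23.08+33.09)/2] ≈ 0.3564.
E_xy = 0.3127/0.3564 ≈ 0.877.
E_xy > 0, so coffee and tea are substitutes.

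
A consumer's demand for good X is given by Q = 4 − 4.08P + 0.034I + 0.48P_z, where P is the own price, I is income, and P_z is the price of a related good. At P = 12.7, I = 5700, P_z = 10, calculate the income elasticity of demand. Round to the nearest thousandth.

Q = 4 − 4.08(12.7) + 0.034(5700) + 0.48(10) = 4 − 51.816 + 193.8 + 4.8 = 150.784.
∂Q/∂I = +0.034, so E_I = 0.034·(5700/150.784) ≈ 1.285.
E_I > 1: normal good (luxury).

1.285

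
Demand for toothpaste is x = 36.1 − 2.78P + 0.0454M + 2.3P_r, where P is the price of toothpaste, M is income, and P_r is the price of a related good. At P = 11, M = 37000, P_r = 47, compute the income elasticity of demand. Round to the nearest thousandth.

0.937

Substituting, x = 36.1 − 2.78(11) + 0.0454(37000) + 2.3(47) = 36.1 − 30.58 + 1679.8 + 108.1 = 1793.42.
∂x/∂M = +0.0454, so E_I = 0.0454·(37000/1793.42) ≈ 0.937.
E_I ∈ (0,1): normal good (necessity).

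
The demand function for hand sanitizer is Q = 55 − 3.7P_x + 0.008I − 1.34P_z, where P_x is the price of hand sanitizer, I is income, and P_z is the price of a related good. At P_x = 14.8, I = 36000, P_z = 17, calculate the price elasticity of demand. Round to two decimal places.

Evaluating quantity at (P_x, I, P_z) gives Q = 55 − 3.7(14.8) + 0.008(36000) − 1.34(17) = 55 − 54.76 + 288 − 22.78 = 265.46.
∂Q/∂P_x = −3.7, so E_p = (−3.7)·(14.8/265.46) ≈ -0.21.
|E_p| < 1: demand is inelastic.

-0.21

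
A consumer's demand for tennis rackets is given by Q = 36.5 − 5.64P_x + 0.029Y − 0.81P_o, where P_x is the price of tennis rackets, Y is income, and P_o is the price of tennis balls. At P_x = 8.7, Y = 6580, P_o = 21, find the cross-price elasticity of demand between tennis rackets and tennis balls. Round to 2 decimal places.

Substituting, Q = 36.5 − 5.64(8.7) + 0.029(6580) − 0.81(21) = 36.5 − 49.068 + 190.82 − 17.01 = 161.242.
∂Q/∂P_o = −0.81, so E_xy = -0.81·(21/161.242) ≈ -0.11.
E_xy < 0: the goods are complements.

-0.11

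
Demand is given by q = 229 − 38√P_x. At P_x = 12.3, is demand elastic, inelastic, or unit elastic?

inelastic

At P_x = 12.3, q = 95.7288.
dq/dP_x = −38/(2√P_x) = −38/(2·3.5071).
Point elasticity E = (dq/dP_x)·(P_x/q) = -5.4175 × 12.3/95.7288 ≈ -0.696.
|E| ≈ 0.696 < 1, so demand is inelastic.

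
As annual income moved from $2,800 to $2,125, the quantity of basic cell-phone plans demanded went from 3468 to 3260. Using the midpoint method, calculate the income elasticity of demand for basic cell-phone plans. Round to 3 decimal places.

0.226

%ΔQ = (3260 − 3468)/[(3468+3260)/2] = -208/3364 ≈ -0.0618.
%ΔY = (2,125 − 2,800)/[(2,800+2,125)/2] = -675/2462.5 ≈ -0.2741.
E_I = %ΔQ/%ΔY ≈ 0.226.
E_I ∈ (0,1): normal good (necessity).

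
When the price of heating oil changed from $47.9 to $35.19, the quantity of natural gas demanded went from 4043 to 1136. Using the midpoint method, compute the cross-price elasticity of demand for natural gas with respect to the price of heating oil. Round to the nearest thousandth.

%ΔQ_x = (1136 − 4043)/[(4043+1136)/2] = -2907/2589.5 ≈ -1.1226.
%ΔP_y = (35.19 − 47.9)/[(47.9+35.19)/2] ≈ -0.3059.
E_xy = -1.1226/-0.3059 ≈ 3.669.
E_xy > 0, so natural gas and heating oil are substitutes.

3.669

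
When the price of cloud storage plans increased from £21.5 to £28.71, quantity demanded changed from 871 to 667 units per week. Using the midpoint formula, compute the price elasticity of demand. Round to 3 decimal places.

%ΔQ = (667 − 871)/[(871 + 667)/2] = -204/769 ≈ -0.2653.
%Δp = (28.71 − 21.5)/[(21.5 + 28.71)/2] = 7.21/25.105 ≈ 0.2872.
Arc elasticity E = %ΔQ/%Δp ≈ -0.2653/0.2872 ≈ -0.924.
|E| < 1: demand is inelastic over this range.

-0.924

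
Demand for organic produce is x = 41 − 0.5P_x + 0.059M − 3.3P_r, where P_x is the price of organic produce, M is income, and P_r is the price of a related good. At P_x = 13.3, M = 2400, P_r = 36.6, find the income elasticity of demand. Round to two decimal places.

Evaluating quantity at (P_x, M, P_r) gives x = 41 − 0.5(13.3) + 0.059(2400) − 3.3(36.6) = 41 − 6.65 + 141.6 − 120.78 = 55.17.
∂x/∂M = +0.059, so E_I = 0.059·(2400/55.17) ≈ 2.57.
E_I > 1: normal good (luxury).

2.57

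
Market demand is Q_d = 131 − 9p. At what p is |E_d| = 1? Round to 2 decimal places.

For linear demand Q_d = a − bp, E = −bp/(a − bp). |E| = 1 ⇒ bp = a − bp ⇒ p = a/(2b).
p = 131/(2·9) ≈ 7.28.

7.28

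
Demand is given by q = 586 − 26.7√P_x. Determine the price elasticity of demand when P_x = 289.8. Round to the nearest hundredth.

-1.73

At P_x = 289.8, q = 131.4722.
dq/dP_x = −26.7/(2√P_x) = −26.7/(2·17.0235).
Point elasticity E = (dq/dP_x)·(P_x/q) = -0.7842 × 289.8/131.4722 ≈ -1.73.
|E| > 1, so demand is elastic at this price.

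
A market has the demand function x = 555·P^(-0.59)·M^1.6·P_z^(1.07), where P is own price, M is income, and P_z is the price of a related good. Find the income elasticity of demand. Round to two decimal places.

For a Cobb–Douglas (constant-elasticity) form x = A·M^α·…, the elasticity with respect to M equals the exponent α at every point.
Here the exponent on M is 1.6, so the income elasticity of demand is 1.60.

1.60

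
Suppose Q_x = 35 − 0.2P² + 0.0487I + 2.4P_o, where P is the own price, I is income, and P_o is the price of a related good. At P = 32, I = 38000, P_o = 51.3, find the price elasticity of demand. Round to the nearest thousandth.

Substituting, Q_x = 35 − 0.2(32)² + 0.0487(38000) + 2.4(51.3) = 35 − 204.8 + 1850.6 + 123.12 = 1803.92.
∂Q_x/∂P = −2·0.2·P = -12.8, so E_p = -12.8·(32/1803.92) ≈ -0.227.
|E_p| < 1: demand is inelastic.

-0.227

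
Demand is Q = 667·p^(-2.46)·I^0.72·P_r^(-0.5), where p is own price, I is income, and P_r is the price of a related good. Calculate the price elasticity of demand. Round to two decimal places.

For a Cobb–Douglas (constant-elasticity) form Q = A·p^α·…, the elasticity with respect to p equals the exponent α at every point.
Here the exponent on p is -2.46, so the price elasticity of demand is -2.46.

-2.46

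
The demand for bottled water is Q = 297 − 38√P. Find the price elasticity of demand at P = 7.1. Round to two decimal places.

-0.26

At P = 7.1, Q = 195.7459.
dQ/dP = −38/(2√P) = −38/(2·2.6646).
Point elasticity E = (dQ/dP)·(P/Q) = -7.1306 × 7.1/195.7459 ≈ -0.26.
|E| < 1, so demand is inelastic at this price.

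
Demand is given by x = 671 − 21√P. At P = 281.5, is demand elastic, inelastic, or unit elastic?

At P = 281.5, x = 318.6628.
dx/dP = −21/(2√P) = −21/(2·16.778).
Point elasticity E = (dx/dP)·(P/x) = -0.6258 × 281.5/318.6628 ≈ -0.553.
|E| ≈ 0.553 < 1, so demand is inelastic.

inelastic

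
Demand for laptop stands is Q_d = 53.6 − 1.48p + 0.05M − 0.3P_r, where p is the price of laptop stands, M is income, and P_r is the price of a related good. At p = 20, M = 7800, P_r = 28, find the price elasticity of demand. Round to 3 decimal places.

-0.073

First evaluate Q_d: 53.6 − 1.48(20) + 0.05(7800) − 0.3(28) = 53.6 − 29.6 + 390 − 8.4 = 405.6.
∂Q_d/∂p = −1.48, so E_p = (−1.48)·(20/405.6) ≈ -0.073.
|E_p| < 1: demand is inelastic.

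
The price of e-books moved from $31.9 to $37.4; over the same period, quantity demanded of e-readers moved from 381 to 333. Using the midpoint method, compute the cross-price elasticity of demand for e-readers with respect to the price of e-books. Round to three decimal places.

-0.847

%ΔQ_x = (333 − 381)/[(381+333)/2] = -48/357 ≈ -0.1345.
%ΔP_y = (37.4 − 31.9)/[(31.9+37.4)/2] ≈ 0.1587.
E_xy = -0.1345/0.1587 ≈ -0.847.
E_xy < 0, so e-readers and e-books are complements.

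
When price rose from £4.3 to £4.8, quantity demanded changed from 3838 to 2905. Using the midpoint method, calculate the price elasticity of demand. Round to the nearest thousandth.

%ΔQ = (2905 − 3838)/[(3838 + 2905)/2] = -933/3371.5 ≈ -0.2767.
%ΔP = (4.8 − 4.3)/[(4.3 + 4.8)/2] = 0.5/4.55 ≈ 0.1099.
Arc elasticity E = %ΔQ/%ΔP ≈ -0.2767/0.1099 ≈ -2.518.
|E| > 1: demand is elastic over this range.

-2.518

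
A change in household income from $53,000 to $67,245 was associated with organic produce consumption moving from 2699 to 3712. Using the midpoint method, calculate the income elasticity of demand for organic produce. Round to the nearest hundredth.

1.33

%ΔQ = (3712 − 2699)/[(2699+3712)/2] = 1013/3205.5 ≈ 0.3160.
%ΔY = (67,245 − 53,000)/[(53,000+67,245)/2] = 14245/60122.5 ≈ 0.2369.
E_I = %ΔQ/%ΔY ≈ 1.33.
E_I > 1: normal good (luxury).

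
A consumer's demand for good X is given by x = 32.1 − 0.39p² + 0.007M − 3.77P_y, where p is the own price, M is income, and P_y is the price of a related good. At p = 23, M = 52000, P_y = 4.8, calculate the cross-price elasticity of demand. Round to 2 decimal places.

-0.11

First evaluate x: 32.1 − 0.39(23)² + 0.007(52000) − 3.77(4.8) = 32.1 − 206.31 + 364 − 18.096 = 171.694.
∂x/∂P_y = −3.77, so E_xy = -3.77·(4.8/171.694) ≈ -0.11.
E_xy < 0: the goods are complements.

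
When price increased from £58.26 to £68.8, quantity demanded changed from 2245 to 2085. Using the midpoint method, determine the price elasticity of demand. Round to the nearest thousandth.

%ΔQ = (2085 − 2245)/[(2245 + 2085)/2] = -160/2165 ≈ -0.0739.
%ΔP = (68.8 − 58.26)/[(58.26 + 68.8)/2] = 10.54/63.53 ≈ 0.1659.
Arc elasticity E = %ΔQ/%ΔP ≈ -0.0739/0.1659 ≈ -0.445.
|E| < 1: demand is inelastic over this range.

-0.445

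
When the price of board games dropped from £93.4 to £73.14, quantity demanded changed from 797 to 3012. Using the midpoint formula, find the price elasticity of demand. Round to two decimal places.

-4.78

%ΔQ = (3012 − 797)/[(797 + 3012)/2] = 2215/1904.5 ≈ 1.1630.
%ΔP = (73.14 − 93.4)/[(93.4 + 73.14)/2] = -20.26/83.27 ≈ -0.2433.
Arc elasticity E = %ΔQ/%ΔP ≈ 1.1630/-0.2433 ≈ -4.78.
|E| > 1: demand is elastic over this range.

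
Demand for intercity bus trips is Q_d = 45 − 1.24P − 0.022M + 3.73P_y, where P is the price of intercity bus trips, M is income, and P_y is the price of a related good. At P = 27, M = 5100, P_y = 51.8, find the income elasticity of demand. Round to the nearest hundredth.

-1.21

Q_d = 45 − 1.24(27) − 0.022(5100) + 3.73(51.8) = 45 − 33.48 − 112.2 + 193.214 = 92.534.
∂Q_d/∂M = −0.022, so E_I = -0.022·(5100/92.534) ≈ -1.21.
E_I < 0: inferior good.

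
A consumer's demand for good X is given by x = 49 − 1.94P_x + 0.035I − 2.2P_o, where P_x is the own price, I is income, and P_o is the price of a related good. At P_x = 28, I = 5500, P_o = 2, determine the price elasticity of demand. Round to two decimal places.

At the given point, x = 49 − 1.94(28) + 0.035(5500) − 2.2(2) = 49 − 54.32 + 192.5 − 4.4 = 182.78.
∂x/∂P_x = −1.94, so E_p = (−1.94)·(28/182.78) ≈ -0.30.
|E_p| < 1: demand is inelastic.

-0.30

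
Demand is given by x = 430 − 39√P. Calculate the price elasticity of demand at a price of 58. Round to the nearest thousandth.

-1.117

At P = 58, x = 132.9848.
dx/dP = −39/(2√P) = −39/(2·7.6158).
Point elasticity E = (dx/dP)·(P/x) = -2.5605 × 58/132.9848 ≈ -1.117.
|E| > 1, so demand is elastic at this price.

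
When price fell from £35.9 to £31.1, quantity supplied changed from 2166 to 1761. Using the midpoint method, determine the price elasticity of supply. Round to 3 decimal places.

1.440

%ΔQ = (1761 − 2166)/[(2166 + 1761)/2] = -405/1963.5 ≈ -0.2063.
%Δp = (31.1 − 35.9)/[(35.9 + 31.1)/2] = -4.8/33.5 ≈ -0.1433.
Arc elasticity E = %ΔQ/%Δp ≈ -0.2063/-0.1433 ≈ 1.440.
|E| > 1: supply is elastic over this range.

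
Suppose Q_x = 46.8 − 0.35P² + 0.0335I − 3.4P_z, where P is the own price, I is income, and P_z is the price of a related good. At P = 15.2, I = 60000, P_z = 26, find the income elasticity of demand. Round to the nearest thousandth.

1.065

Q_x = 46.8 − 0.35(15.2)² + 0.0335(60000) − 3.4(26) = 46.8 − 80.864 + 2010 − 88.4 = 1887.536.
∂Q_x/∂I = +0.0335, so E_I = 0.0335·(60000/1887.536) ≈ 1.065.
E_I > 1: normal good (luxury).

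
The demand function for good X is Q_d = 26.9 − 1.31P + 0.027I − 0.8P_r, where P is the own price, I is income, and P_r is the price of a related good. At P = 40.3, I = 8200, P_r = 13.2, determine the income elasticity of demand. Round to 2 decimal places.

1.20

Q_d = 26.9 − 1.31(40.3) + 0.027(8200) − 0.8(13.2) = 26.9 − 52.793 + 221.4 − 10.56 = 184.947.
∂Q_d/∂I = +0.027, so E_I = 0.027·(8200/184.947) ≈ 1.20.
E_I > 1: normal good (luxury).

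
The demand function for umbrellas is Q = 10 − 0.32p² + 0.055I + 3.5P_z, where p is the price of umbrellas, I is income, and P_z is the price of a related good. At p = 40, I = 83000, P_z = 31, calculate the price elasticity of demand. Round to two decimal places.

-0.25

First evaluate Q: 10 − 0.32(40)² + 0.055(83000) + 3.5(31) = 10 − 512 + 4565 + 108.5 = 4171.5.
∂Q/∂p = −2·0.32·p = -25.6, so E_p = -25.6·(40/4171.5) ≈ -0.25.
|E_p| < 1: demand is inelastic.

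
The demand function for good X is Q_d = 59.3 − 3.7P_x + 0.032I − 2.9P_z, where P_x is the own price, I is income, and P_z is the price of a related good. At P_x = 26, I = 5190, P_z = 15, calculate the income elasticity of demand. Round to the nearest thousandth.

Q_d = 59.3 − 3.7(26) + 0.032(5190) − 2.9(15) = 59.3 − 96.2 + 166.08 − 43.5 = 85.68.
∂Q_d/∂I = +0.032, so E_I = 0.032·(5190/85.68) ≈ 1.938.
E_I > 1: normal good (luxury).

1.938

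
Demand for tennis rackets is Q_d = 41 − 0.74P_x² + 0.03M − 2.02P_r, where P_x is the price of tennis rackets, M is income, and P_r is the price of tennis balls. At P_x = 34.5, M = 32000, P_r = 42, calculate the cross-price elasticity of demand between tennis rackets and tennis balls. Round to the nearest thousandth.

Evaluating quantity at (P_x, M, P_r) gives Q_d = 41 − 0.74(34.5)² + 0.03(32000) − 2.02(42) = 41 − 880.785 + 960 − 84.84 = 35.375.
∂Q_d/∂P_r = −2.02, so E_xy = -2.02·(42/35.375) ≈ -2.398.
E_xy < 0: the goods are complements.

-2.398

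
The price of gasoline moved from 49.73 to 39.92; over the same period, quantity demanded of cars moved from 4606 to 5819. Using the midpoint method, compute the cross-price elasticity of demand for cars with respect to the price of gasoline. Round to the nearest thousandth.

%ΔQ_x = (5819 − 4606)/[(4606+5819)/2] = 1213/5212.5 ≈ 0.2327.
%ΔP_y = (39.92 − 49.73)/[(49.73+39.92)/2] ≈ -0.2189.
E_xy = 0.2327/-0.2189 ≈ -1.063.
E_xy < 0, so cars and gasoline are complements.

-1.063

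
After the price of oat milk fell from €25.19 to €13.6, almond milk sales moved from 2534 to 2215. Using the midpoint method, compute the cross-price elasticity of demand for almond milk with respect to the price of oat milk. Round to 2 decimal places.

%ΔQ_x = (2215 − 2534)/[(2534+2215)/2] = -319/2374.5 ≈ -0.1343.
%ΔP_y = (13.6 − 25.19)/[(25.19+13.6)/2] ≈ -0.5976.
E_xy = -0.1343/-0.5976 ≈ 0.22.
E_xy > 0, so almond milk and oat milk are substitutes.

0.22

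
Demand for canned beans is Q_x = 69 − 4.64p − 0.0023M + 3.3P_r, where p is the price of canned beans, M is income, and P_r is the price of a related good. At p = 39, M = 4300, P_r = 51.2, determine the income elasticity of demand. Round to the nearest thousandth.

Q_x = 69 − 4.64(39) − 0.0023(4300) + 3.3(51.2) = 69 − 180.96 − 9.89 + 168.96 = 47.11.
∂Q_x/∂M = −0.0023, so E_I = -0.0023·(4300/47.11) ≈ -0.210.
E_I < 0: inferior good.

-0.210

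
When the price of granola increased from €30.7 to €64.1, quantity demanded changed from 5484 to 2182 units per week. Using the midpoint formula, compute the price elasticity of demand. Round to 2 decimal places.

%ΔQ = (2182 − 5484)/[(5484 + 2182)/2] = -3302/3833 ≈ -0.8615.
%ΔP = (64.1 − 30.7)/[(30.7 + 64.1)/2] = 33.4/47.4 ≈ 0.7046.
Arc elasticity E = %ΔQ/%ΔP ≈ -0.8615/0.7046 ≈ -1.22.
|E| > 1: demand is elastic over this range.

-1.22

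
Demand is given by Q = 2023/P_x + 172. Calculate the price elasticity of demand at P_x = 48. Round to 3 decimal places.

At P_x = 48, Q = 214.1458.
dQ/dP_x = −2023/P_x² = −0.878.
Point elasticity E = (dQ/dP_x)·(P_x/Q) = -0.878 × 48/214.1458 ≈ -0.197.
|E| < 1, so demand is inelastic at this price.

-0.197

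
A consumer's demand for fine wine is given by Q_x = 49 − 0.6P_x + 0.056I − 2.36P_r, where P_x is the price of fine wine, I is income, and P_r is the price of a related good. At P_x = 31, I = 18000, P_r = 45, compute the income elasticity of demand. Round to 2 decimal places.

1.08

Q_x = 49 − 0.6(31) + 0.056(18000) − 2.36(45) = 49 − 18.6 + 1008 − 106.2 = 932.2.
∂Q_x/∂I = +0.056, so E_I = 0.056·(18000/932.2) ≈ 1.08.
E_I > 1: normal good (luxury).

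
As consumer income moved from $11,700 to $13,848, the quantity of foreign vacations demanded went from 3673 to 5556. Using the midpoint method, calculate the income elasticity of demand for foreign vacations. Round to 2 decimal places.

2.43

%ΔQ = (5556 − 3673)/[(3673+5556)/2] = 1883/4614.5 ≈ 0.4081.
%ΔM = (13,848 − 11,700)/[(11,700+13,848)/2] = 2148/12774 ≈ 0.1682.
E_I = %ΔQ/%ΔM ≈ 2.43.
E_I > 1: normal good (luxury).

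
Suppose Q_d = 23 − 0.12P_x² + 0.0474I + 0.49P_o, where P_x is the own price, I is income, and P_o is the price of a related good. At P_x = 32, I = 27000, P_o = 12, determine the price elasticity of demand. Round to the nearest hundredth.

-0.21

Q_d = 23 − 0.12(32)² + 0.0474(27000) + 0.49(12) = 23 − 122.88 + 1279.8 + 5.88 = 1185.8.
∂Q_d/∂P_x = −2·0.12·P_x = -7.68, so E_p = -7.68·(32/1185.8) ≈ -0.21.
|E_p| < 1: demand is inelastic.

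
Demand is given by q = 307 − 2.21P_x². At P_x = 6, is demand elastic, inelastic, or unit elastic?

At P_x = 6, q = 227.44.
dq/dP_x = −2·2.21·P_x = −26.52.
Point elasticity E = (dq/dP_x)·(P_x/q) = -26.52 × 6/227.44 ≈ -0.700.
|E| ≈ 0.700 < 1, so demand is inelastic.

inelastic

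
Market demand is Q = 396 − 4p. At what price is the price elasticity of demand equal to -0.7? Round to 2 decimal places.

Set −bp/(a − bp) = −0.7 ⇒ bp = 0.7(a − bp) ⇒ bp(1+0.7) = 0.7·a.
p = 0.7·396/(4·1.7) ≈ 40.76.

40.76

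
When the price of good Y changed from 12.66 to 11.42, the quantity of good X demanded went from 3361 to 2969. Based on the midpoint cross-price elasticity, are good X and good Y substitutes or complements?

substitutes

%ΔQ_x = (2969 − 3361)/[(3361+2969)/2] = -392/3165 ≈ -0.1239.
%ΔP_y = (11.42 − 12.66)/[(12.66+11.42)/2] ≈ -0.1030.
E_xy = -0.1239/-0.1030 ≈ 1.203.
E_xy > 0, so the goods are substitutes.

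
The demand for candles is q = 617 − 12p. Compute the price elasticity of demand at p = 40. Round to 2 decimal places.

-3.50

At p = 40, q = 137.
dq/dp = −12.
Point elasticity E = (dq/dp)·(p/q) = -12 × 40/137 ≈ -3.50.
|E| > 1, so demand is elastic at this price.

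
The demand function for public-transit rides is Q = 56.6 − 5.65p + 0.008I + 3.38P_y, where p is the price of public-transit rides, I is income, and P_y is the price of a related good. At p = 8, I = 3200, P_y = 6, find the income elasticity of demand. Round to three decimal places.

First evaluate Q: 56.6 − 5.65(8) + 0.008(3200) + 3.38(6) = 56.6 − 45.2 + 25.6 + 20.28 = 57.28.
∂Q/∂I = +0.008, so E_I = 0.008·(3200/57.28) ≈ 0.447.
E_I ∈ (0,1): normal good (necessity).

0.447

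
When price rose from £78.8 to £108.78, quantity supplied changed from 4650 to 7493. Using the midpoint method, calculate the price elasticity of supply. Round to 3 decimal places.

%Δq = (7493 − 4650)/[(4650 + 7493)/2] = 2843/6071.5 ≈ 0.4683.
%ΔP = (108.78 − 78.8)/[(78.8 + 108.78)/2] = 29.98/93.79 ≈ 0.3197.
Arc elasticity E = %Δq/%ΔP ≈ 0.4683/0.3197 ≈ 1.465.
|E| > 1: supply is elastic over this range.

1.465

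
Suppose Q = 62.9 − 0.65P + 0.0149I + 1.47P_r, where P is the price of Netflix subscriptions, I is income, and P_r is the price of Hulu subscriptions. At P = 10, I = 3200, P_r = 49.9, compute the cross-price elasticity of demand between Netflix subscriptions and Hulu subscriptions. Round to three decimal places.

0.413

Evaluating quantity at (P, I, P_r) gives Q = 62.9 − 0.65(10) + 0.0149(3200) + 1.47(49.9) = 62.9 − 6.5 + 47.68 + 73.353 = 177.433.
∂Q/∂P_r = +1.47, so E_xy = 1.47·(49.9/177.433) ≈ 0.413.
E_xy > 0: the goods are substitutes.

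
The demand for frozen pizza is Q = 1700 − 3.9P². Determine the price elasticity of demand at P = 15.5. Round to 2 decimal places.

-2.46

At P = 15.5, Q = 763.025.
dQ/dP = −2·3.9·P = −120.9.
Point elasticity E = (dQ/dP)·(P/Q) = -120.9 × 15.5/763.025 ≈ -2.46.
|E| > 1, so demand is elastic at this price.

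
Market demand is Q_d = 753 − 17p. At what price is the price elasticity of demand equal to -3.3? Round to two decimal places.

Set −bp/(a − bp) = −3.3 ⇒ bp = 3.3(a − bp) ⇒ bp(1+3.3) = 3.3·a.
p = 3.3·753/(17·4.3) ≈ 33.99.

33.99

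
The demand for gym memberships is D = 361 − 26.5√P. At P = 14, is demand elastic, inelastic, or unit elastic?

inelastic

At P = 14, D = 261.8461.
dD/dP = −26.5/(2√P) = −26.5/(2·3.7417).
Point elasticity E = (dD/dP)·(P/D) = -3.5412 × 14/261.8461 ≈ -0.189.
|E| ≈ 0.189 < 1, so demand is inelastic.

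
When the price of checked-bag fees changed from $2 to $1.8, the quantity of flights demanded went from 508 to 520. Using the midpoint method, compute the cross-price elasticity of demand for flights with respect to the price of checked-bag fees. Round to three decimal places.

%ΔQ_x = (520 − 508)/[(508+520)/2] = 12/514 ≈ 0.0233.
%ΔP_y = (1.8 − 2)/[(2+1.8)/2] ≈ -0.1053.
E_xy = 0.0233/-0.1053 ≈ -0.222.
E_xy < 0, so flights and checked-bag fees are complements.

-0.222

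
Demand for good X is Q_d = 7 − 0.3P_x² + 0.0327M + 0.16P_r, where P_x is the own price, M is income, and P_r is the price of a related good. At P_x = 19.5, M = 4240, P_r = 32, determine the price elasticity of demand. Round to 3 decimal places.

-6.218

Q_d = 7 − 0.3(19.5)² + 0.0327(4240) + 0.16(32) = 7 − 114.075 + 138.648 + 5.12 = 36.693.
∂Q_d/∂P_x = −2·0.3·P_x = -11.7, so E_p = -11.7·(19.5/36.693) ≈ -6.218.
|E_p| > 1: demand is elastic.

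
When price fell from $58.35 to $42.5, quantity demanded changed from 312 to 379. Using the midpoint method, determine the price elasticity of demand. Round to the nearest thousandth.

%Δq = (379 − 312)/[(312 + 379)/2] = 67/345.5 ≈ 0.1939.
%ΔP = (42.5 − 58.35)/[(58.35 + 42.5)/2] = -15.85/50.425 ≈ -0.3143.
Arc elasticity E = %Δq/%ΔP ≈ 0.1939/-0.3143 ≈ -0.617.
|E| < 1: demand is inelastic over this range.

-0.617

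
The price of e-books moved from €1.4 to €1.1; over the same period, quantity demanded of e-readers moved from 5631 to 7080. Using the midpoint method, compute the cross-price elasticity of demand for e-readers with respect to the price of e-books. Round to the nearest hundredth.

%ΔQ_x = (7080 − 5631)/[(5631+7080)/2] = 1449/6355.5 ≈ 0.2280.
%ΔP_y = (1.1 − 1.4)/[(1.4+1.1)/2] ≈ -0.2400.
E_xy = 0.2280/-0.2400 ≈ -0.95.
E_xy < 0, so e-readers and e-books are complements.

-0.95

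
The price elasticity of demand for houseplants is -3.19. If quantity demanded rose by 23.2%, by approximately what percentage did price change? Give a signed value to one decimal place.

%ΔQ ≈ E × %ΔP ⇒ %ΔP = %ΔQ / E = (23.2%)/(-3.19) ≈ -7.3%.

-7.3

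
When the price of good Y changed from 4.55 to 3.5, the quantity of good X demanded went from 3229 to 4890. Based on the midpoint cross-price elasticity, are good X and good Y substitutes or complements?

complements

%ΔQ_x = (4890 − 3229)/[(3229+4890)/2] = 1661/4059.5 ≈ 0.4092.
%ΔP_y = (3.5 − 4.55)/[(4.55+3.5)/2] ≈ -0.2609.
E_xy = 0.4092/-0.2609 ≈ -1.568.
E_xy < 0, so the goods are complements.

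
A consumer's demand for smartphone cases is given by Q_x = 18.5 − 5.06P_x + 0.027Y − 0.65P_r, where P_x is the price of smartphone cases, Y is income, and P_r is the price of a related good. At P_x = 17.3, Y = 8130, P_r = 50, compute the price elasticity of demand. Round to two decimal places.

First evaluate Q_x: 18.5 − 5.06(17.3) + 0.027(8130) − 0.65(50) = 18.5 − 87.538 + 219.51 − 32.5 = 117.972.
∂Q_x/∂P_x = −5.06, so E_p = (−5.06)·(17.3/117.972) ≈ -0.74.
|E_p| < 1: demand is inelastic.

-0.74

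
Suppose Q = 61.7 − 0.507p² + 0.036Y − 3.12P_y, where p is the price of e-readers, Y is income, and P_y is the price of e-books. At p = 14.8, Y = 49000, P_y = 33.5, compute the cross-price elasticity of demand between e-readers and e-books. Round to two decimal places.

At the given point, Q = 61.7 − 0.507(14.8)² + 0.036(49000) − 3.12(33.5) = 61.7 − 111.0533 + 1764 − 104.52 = 1610.1267.
∂Q/∂P_y = −3.12, so E_xy = -3.12·(33.5/1610.1267) ≈ -0.06.
E_xy < 0: the goods are complements.

-0.06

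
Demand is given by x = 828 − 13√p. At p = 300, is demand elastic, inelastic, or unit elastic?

At p = 300, x = 602.8334.
dx/dp = −13/(2√p) = −13/(2·17.3205).
Point elasticity E = (dx/dp)·(p/x) = -0.3753 × 300/602.8334 ≈ -0.187.
|E| ≈ 0.187 < 1, so demand is inelastic.

inelastic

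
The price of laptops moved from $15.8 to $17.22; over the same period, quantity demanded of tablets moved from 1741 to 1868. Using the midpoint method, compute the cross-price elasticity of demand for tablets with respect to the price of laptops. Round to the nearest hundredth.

0.82

%ΔQ_x = (1868 − 1741)/[(1741+1868)/2] = 127/1804.5 ≈ 0.0704.
%ΔP_y = (17.22 − 15.8)/[(15.8+17.22)/2] ≈ 0.0860.
E_xy = 0.0704/0.0860 ≈ 0.82.
E_xy > 0, so tablets and laptops are substitutes.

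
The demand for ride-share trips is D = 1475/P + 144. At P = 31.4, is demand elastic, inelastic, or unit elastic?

At P = 31.4, D = 190.9745.
dD/dP = −1475/P² = −1.496.
Point elasticity E = (dD/dP)·(P/D) = -1.496 × 31.4/190.9745 ≈ -0.246.
|E| ≈ 0.246 < 1, so demand is inelastic.

inelastic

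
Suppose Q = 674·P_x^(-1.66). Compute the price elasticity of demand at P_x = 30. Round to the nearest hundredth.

For a Cobb–Douglas (constant-elasticity) form Q = A·P_x^α·…, the elasticity with respect to P_x equals the exponent α at every point.
Here the exponent on P_x is -1.66, so the price elasticity of demand is -1.66.

-1.66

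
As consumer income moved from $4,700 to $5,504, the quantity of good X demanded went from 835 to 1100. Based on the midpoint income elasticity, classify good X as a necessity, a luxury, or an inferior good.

%ΔQ = (1100 − 835)/[(835+1100)/2] = 265/967.5 ≈ 0.2739.
%ΔI = (5,504 − 4,700)/[(4,700+5,504)/2] = 804/5102 ≈ 0.1576.
E_I = %ΔQ/%ΔI ≈ 1.738.
E_I > 1: normal good (luxury).

luxury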